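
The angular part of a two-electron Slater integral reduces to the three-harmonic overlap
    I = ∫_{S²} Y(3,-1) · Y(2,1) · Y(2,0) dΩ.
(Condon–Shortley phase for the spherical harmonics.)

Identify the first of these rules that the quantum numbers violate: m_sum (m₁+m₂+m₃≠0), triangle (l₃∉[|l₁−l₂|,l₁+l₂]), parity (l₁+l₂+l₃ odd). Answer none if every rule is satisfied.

m₁+m₂+m₃ = -1 + 1 + 0 = 0  ✓
triangle: |3−2|=1 ≤ l₃=2 ≤ 3+2=5  ✓
parity: l₁+l₂+l₃ = 7 is odd  ✗

parity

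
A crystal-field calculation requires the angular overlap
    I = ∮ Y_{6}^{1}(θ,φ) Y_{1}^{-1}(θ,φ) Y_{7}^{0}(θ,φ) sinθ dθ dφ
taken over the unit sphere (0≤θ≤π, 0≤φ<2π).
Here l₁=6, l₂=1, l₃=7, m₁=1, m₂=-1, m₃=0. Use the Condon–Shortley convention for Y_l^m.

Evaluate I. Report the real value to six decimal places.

0.160342

m-sum 0 ✓  L=14 even ✓  5≤7≤7 ✓
Π(2lᵢ+1) = 13×3×15 = 585
triangle coeff Δ(6,1,7) = 1/1365
Σ_t [0,0]: t=0:+1/518400 = 1/518400
(3j)²=7/195 [(6 1 7; 0 0 0)], sign=-1
Σ_t [0,0]: t=0:+1/1209600 = 1/1209600
(3j)²=1/65 [(6 1 7; 1 -1 0)], sign=-1
⇒ 4πI² = 21/65
I = (+1)√(21/65/(4π)) = 0.16034227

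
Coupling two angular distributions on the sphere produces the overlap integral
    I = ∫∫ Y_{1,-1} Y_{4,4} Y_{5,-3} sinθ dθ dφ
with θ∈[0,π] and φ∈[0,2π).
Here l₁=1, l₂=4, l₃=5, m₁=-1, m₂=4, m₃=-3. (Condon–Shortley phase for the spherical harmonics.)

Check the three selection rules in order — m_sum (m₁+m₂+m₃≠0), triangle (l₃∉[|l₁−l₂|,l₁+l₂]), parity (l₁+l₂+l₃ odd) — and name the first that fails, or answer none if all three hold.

azimuthal sum: -1 + 4 − 3 = 0  ✓
3 ≤ 5 ≤ 5 (triangle on l)  ✓
L = 1 + 4 + 5 = 10 (even)  ✓

none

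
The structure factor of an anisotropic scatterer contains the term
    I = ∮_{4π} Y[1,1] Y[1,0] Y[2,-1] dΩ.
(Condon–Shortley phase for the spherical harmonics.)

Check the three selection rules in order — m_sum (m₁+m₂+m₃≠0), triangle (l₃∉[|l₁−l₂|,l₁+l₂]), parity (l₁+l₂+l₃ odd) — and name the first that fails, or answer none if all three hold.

none

m₁+m₂+m₃ = 1 + 0 − 1 = 0  ✓
triangle: |1−1|=0 ≤ l₃=2 ≤ 1+1=2  ✓
parity: l₁+l₂+l₃ = 4 is even  ✓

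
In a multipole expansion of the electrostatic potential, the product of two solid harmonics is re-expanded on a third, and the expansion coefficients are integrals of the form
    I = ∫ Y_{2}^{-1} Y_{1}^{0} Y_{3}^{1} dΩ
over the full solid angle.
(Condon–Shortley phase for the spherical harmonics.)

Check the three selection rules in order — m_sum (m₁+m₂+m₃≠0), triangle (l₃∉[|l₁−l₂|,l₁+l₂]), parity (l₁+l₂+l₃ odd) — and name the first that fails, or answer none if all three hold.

none

azimuthal sum: -1 + 0 + 1 = 0  ✓
1 ≤ 3 ≤ 3 (triangle on l)  ✓
L = 2 + 1 + 3 = 6 (even)  ✓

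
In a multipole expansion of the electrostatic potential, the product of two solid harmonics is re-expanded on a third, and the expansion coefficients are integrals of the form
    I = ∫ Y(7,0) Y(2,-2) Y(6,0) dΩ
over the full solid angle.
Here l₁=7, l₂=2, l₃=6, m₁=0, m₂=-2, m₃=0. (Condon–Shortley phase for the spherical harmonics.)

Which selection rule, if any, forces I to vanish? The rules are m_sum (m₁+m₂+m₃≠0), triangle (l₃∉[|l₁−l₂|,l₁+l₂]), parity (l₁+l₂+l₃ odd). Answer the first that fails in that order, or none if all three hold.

m_sum

m₁+m₂+m₃ = 0 − 2 + 0 = -2  ✗
triangle: |7−2|=5 ≤ l₃=6 ≤ 7+2=9
parity: l₁+l₂+l₃ = 15 is odd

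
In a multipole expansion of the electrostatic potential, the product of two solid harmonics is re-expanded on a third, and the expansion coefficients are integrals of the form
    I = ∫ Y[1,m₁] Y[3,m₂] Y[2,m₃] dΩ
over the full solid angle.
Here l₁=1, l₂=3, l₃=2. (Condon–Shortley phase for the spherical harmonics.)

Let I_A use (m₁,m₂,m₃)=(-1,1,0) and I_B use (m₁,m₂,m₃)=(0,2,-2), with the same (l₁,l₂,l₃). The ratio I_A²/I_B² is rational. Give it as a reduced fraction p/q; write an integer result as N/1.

Shared (l₁,l₂,l₃)=(1,3,2): N and (l;000)² cancel in I_A²/I_B².
A: Δ = 2!·0!·4!/7! = 1/105; Racah Σ t=2..2: t=2:+1/8 = 1/8; ⇒ 3j(1 3 2; -1 1 0)² = 2/35, sgn +1
B: Δ = 2!·0!·4!/7! = 1/105; Racah Σ t=1..1: t=1:−1/24 = -1/24; ⇒ 3j(1 3 2; 0 2 -2)² = 1/21, sgn -1
I_A²/I_B² = (2/35)/(1/21) = 6/5

6/5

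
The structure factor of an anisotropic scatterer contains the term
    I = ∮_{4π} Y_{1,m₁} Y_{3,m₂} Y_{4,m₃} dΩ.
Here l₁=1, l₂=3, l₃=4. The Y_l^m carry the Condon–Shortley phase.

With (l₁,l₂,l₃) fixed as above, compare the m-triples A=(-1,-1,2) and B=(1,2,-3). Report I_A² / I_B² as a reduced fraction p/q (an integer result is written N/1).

l's match ⇒ only the (l;m) 3-j factors differ between A and B.
A: triangle coeff Δ(1,3,4) = 1/252; Σ_t [0,0]: t=0:+1/96 = 1/96; (3j)²=5/84 [(1 3 4; -1 -1 2)], sign=+1
B: triangle coeff Δ(1,3,4) = 1/252; Σ_t [0,0]: t=0:+1/240 = 1/240; (3j)²=1/12 [(1 3 4; 1 2 -3)], sign=-1
I_A²/I_B² = (5/84)/(1/12) = 5/7

5/7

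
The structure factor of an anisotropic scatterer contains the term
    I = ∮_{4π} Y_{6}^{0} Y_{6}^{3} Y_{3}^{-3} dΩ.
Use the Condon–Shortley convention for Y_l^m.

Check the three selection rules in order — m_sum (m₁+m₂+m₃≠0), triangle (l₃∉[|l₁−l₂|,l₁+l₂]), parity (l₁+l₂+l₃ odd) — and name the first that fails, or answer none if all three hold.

parity

Σmᵢ = 0  ✓
l₃∈[|l₁−l₂|,l₁+l₂]=[0,12], have l₃=3  ✓
Σlᵢ = 15 ⇒ odd  ✗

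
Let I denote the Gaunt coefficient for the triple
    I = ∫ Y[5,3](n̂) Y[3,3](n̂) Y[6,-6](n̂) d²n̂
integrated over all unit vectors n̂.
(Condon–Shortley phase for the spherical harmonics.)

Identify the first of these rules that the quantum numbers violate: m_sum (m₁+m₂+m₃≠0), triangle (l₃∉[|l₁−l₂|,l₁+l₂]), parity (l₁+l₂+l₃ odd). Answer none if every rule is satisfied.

m₁+m₂+m₃ = 3 + 3 − 6 = 0  ✓
triangle: |5−3|=2 ≤ l₃=6 ≤ 5+3=8  ✓
parity: l₁+l₂+l₃ = 14 is even  ✓

none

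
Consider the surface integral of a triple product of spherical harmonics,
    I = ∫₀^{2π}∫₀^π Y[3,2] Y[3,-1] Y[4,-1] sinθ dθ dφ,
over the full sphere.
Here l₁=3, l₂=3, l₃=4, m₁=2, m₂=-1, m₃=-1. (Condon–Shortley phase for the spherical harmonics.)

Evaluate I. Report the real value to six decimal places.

m-sum 0 ✓  L=10 even ✓  0≤4≤6 ✓
Π(2lᵢ+1) = 7×7×9 = 441
triangle coeff Δ(3,3,4) = 1/34650
Σ_t [0,2]: t=0:+1/72 t=1:−1/16 t=2:+1/72 = -5/144
(3j)²=2/77 [(3 3 4; 0 0 0)], sign=-1
Σ_t [0,1]: t=0:+1/48 t=1:−1/144 = 1/72
(3j)²=16/693 [(3 3 4; 2 -1 -1)], sign=-1
⇒ 4πI² = 32/121
I = (+1)√(32/121/(4π)) = 0.14506992

0.145070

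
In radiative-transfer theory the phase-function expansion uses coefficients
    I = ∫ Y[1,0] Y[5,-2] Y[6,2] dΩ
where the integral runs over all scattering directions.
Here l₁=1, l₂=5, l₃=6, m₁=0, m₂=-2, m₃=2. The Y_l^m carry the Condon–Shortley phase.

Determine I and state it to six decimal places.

0.231133

m-sum 0 ✓  L=12 even ✓  4≤6≤6 ✓
Π(2lᵢ+1) = 3×11×13 = 429
triangle coeff Δ(1,5,6) = 1/858
Σ_t [0,0]: t=0:+1/14400 = 1/14400
(3j)²=6/143 [(1 5 6; 0 0 0)], sign=+1
Σ_t [0,0]: t=0:+1/30240 = 1/30240
(3j)²=16/429 [(1 5 6; 0 -2 2)], sign=+1
⇒ 4πI² = 96/143
I = (+1)√(96/143/(4π)) = 0.23113338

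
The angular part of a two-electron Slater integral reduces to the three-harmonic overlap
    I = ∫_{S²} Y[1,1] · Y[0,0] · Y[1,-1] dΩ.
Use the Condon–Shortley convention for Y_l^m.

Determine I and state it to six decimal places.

Rules hold: Σm=0, L=2 even, 1≤1≤1.
N = 3·1·3 = 9
Δ = 0!·2!·0!/3! = 1/3
Racah Σ t=0..0: t=0:+1/1 = 1/1
⇒ 3j(1 0 1; 0 0 0)² = 1/3, sgn -1
Racah Σ t=0..0: t=0:+1/2 = 1/2
⇒ 3j(1 0 1; 1 0 -1)² = 1/3, sgn +1
4πI² = N·(3j₀)²·(3jₘ)² = 1/1
I = -1·√(1/4π) = -0.28209479

-0.282095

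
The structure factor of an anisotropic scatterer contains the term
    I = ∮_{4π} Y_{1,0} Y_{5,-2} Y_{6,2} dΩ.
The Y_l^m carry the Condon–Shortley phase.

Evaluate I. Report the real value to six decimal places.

0.231133

Checks pass: Σm=0; 12 even; l₃=6∈[4,6].
(2·1+1)(2·5+1)(2·6+1) = 429
Δ: 0! 2! 10! / 13! → 1/858
sum: t=0:+1/14400 = 1/14400
3j²(1 5 6; 0 0 0) = Δ·Π!·Σ² = 6/143  (sign +1)
sum: t=0:+1/30240 = 1/30240
3j²(1 5 6; 0 -2 2) = Δ·Π!·Σ² = 16/429  (sign +1)
combine: 4πI² = 429·6/143·16/429 = 96/143
take √, sign +1: I = 0.23113338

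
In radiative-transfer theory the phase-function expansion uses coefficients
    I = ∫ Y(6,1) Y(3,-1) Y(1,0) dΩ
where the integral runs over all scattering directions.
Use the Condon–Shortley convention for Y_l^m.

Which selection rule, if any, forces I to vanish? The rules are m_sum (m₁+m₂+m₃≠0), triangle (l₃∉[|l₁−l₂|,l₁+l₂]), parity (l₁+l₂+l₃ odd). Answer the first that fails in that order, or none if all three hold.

triangle

azimuthal sum: 1 − 1 + 0 = 0  ✓
3 ≤ 1 ≤ 9 (triangle on l)  ✗
L = 6 + 3 + 1 = 10 (even)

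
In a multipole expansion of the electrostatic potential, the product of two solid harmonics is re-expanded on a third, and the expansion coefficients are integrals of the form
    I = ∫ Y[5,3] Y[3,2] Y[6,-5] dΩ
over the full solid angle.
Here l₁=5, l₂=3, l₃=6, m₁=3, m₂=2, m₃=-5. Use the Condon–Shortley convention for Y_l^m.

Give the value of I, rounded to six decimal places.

-0.169016

m-sum 0 ✓  L=14 even ✓  2≤6≤8 ✓
Π(2lᵢ+1) = 11×7×13 = 1001
triangle coeff Δ(5,3,6) = 1/675675
Σ_t [0,2]: t=0:+1/8640 t=1:−1/2304 t=2:+1/8640 = -7/34560
(3j)²=7/429 [(5 3 6; 0 0 0)], sign=-1
Σ_t [1,2]: t=1:−1/120960 t=2:+1/483840 = -1/161280
(3j)²=2/91 [(5 3 6; 3 2 -5)], sign=+1
⇒ 4πI² = 14/39
I = (-1)√(14/39/(4π)) = -0.16901560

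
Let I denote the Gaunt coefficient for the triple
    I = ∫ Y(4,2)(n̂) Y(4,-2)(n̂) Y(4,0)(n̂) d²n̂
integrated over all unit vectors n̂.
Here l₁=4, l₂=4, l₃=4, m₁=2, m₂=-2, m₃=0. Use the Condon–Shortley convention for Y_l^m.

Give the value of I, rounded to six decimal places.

-0.083698

m-sum 0 ✓  L=12 even ✓  0≤4≤8 ✓
Π(2lᵢ+1) = 9×9×9 = 729
triangle coeff Δ(4,4,4) = 1/450450
Σ_t [0,4]: t=0:+1/13824 t=1:−1/216 t=2:+1/64 t=3:−1/216 t=4:+1/13824 = 5/768
(3j)²=18/1001 [(4 4 4; 0 0 0)], sign=+1
Σ_t [0,2]: t=0:+1/384 t=1:−1/216 t=2:+1/2304 = -11/6912
(3j)²=11/1638 [(4 4 4; 2 -2 0)], sign=-1
⇒ 4πI² = 729/8281
I = (-1)√(729/8281/(4π)) = -0.08369845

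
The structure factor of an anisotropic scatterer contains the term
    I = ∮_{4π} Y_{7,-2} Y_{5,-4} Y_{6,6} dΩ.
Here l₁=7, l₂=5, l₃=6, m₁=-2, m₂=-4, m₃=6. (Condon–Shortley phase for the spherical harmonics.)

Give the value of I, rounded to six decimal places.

0.070641

m-sum 0 ✓  L=18 even ✓  2≤6≤12 ✓
Π(2lᵢ+1) = 15×11×13 = 2145
triangle coeff Δ(7,5,6) = 1/174594420
Σ_t [1,5]: t=1:−1/4147200 t=2:+1/207360 t=3:−1/82944 t=4:+1/207360 t=5:−1/4147200 = -1/345600
(3j)²=420/46189 [(7 5 6; 0 0 0)], sign=-1
Σ_t [1,1]: t=1:−1/116121600 = -1/116121600
(3j)²=27/8398 [(7 5 6; -2 -4 6)], sign=-1
⇒ 4πI² = 85050/1356277
I = (+1)√(85050/1356277/(4π)) = 0.07064119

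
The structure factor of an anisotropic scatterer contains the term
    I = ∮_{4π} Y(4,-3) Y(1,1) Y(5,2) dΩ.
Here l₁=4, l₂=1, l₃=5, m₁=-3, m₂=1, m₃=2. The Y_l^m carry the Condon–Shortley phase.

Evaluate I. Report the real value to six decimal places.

0.085055

Rules hold: Σm=0, L=10 even, 3≤5≤5.
N = 9·3·11 = 297
Δ = 0!·8!·2!/11! = 1/495
Racah Σ t=0..0: t=0:+1/576 = 1/576
⇒ 3j(4 1 5; 0 0 0)² = 5/99, sgn -1
Racah Σ t=0..0: t=0:+1/10080 = 1/10080
⇒ 3j(4 1 5; -3 1 2)² = 1/165, sgn -1
4πI² = N·(3j₀)²·(3jₘ)² = 1/11
I = +1·√(0.0909091/4π) = 0.08505478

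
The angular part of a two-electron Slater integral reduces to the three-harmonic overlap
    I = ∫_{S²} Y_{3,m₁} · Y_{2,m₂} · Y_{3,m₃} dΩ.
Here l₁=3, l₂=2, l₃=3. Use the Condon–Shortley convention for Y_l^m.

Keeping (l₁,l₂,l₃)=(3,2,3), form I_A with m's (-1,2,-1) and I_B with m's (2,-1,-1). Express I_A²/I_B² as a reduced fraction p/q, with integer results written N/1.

l's match ⇒ only the (l;m) 3-j factors differ between A and B.
A: triangle coeff Δ(3,2,3) = 1/3780; Σ_t [2,2]: t=2:+1/16 = 1/16; (3j)²=2/35 [(3 2 3; -1 2 -1)], sign=+1
B: triangle coeff Δ(3,2,3) = 1/3780; Σ_t [0,1]: t=0:+1/12 t=1:−1/48 = 1/16; (3j)²=1/28 [(3 2 3; 2 -1 -1)], sign=+1
I_A²/I_B² = (2/35)/(1/28) = 8/5

8/5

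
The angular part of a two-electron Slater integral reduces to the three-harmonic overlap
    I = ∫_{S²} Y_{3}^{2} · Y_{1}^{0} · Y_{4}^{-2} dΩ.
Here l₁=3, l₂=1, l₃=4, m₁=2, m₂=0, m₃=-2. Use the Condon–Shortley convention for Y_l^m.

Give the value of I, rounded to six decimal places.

m-sum 0 ✓  L=8 even ✓  2≤4≤4 ✓
Π(2lᵢ+1) = 7×3×9 = 189
triangle coeff Δ(3,1,4) = 1/252
Σ_t [0,0]: t=0:+1/36 = 1/36
(3j)²=4/63 [(3 1 4; 0 0 0)], sign=+1
Σ_t [0,0]: t=0:+1/120 = 1/120
(3j)²=1/21 [(3 1 4; 2 0 -2)], sign=+1
⇒ 4πI² = 4/7
I = (+1)√(4/7/(4π)) = 0.21324362

0.213244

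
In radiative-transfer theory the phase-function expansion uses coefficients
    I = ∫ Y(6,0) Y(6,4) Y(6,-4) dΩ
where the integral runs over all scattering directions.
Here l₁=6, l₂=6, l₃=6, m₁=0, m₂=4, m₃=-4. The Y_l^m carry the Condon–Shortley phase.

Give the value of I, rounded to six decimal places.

-0.022901

Rules hold: Σm=0, L=18 even, 0≤6≤12.
N = 13·13·13 = 2197
Δ = 6!·6!·6!/19! = 1/325909584
Racah Σ t=0..6: t=0:+1/373248000 t=1:−1/1728000 t=2:+1/110592 t=3:−1/46656 t=4:+1/110592 t=5:−1/1728000 t=6:+1/373248000 = -7/1555200
⇒ 3j(6 6 6; 0 0 0)² = 400/46189, sgn -1
Racah Σ t=4..6: t=4:+1/1658880 t=5:−1/1728000 t=6:+1/24883200 = 1/15552000
⇒ 3j(6 6 6; 0 4 -4)² = 16/46189, sgn +1
4πI² = N·(3j₀)²·(3jₘ)² = 83200/12623809
I = -1·√(0.00659072/4π) = -0.02290137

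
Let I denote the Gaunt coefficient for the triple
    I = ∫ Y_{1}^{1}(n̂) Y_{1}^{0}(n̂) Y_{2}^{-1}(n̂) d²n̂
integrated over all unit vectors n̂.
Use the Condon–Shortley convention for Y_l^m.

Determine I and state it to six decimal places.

-0.218510

m-sum 0 ✓  L=4 even ✓  0≤2≤2 ✓
Π(2lᵢ+1) = 3×3×5 = 45
triangle coeff Δ(1,1,2) = 1/30
Σ_t [0,0]: t=0:+1/1 = 1/1
(3j)²=2/15 [(1 1 2; 0 0 0)], sign=+1
Σ_t [0,0]: t=0:+1/2 = 1/2
(3j)²=1/10 [(1 1 2; 1 0 -1)], sign=-1
⇒ 4πI² = 3/5
I = (-1)√(3/5/(4π)) = -0.21850969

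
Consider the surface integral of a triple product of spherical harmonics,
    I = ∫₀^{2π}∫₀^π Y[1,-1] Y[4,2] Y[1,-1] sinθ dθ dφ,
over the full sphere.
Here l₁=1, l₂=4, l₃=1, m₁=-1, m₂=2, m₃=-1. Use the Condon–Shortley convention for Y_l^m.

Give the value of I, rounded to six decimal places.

0.000000

l₃=1 ∉ [3,5] — triangle fails ⇒ I = 0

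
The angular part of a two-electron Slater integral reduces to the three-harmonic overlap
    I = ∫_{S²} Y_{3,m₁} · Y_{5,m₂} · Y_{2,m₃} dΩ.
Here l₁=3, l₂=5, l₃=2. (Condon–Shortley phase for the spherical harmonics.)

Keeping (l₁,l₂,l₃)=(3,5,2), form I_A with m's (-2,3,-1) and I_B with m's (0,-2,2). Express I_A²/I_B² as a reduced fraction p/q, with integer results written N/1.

16/5

Same 3,5,2: normalisation and zero-m 3j drop out of the ratio.
A: Δ: 6! 0! 4! / 11! → 1/2310; sum: t=5:−1/720 = -1/720; 3j²(3 5 2; -2 3 -1) = Δ·Π!·Σ² = 8/165  (sign +1)
B: Δ: 6! 0! 4! / 11! → 1/2310; sum: t=3:−1/864 = -1/864; 3j²(3 5 2; 0 -2 2) = Δ·Π!·Σ² = 1/66  (sign -1)
I_A²/I_B² = (8/165)/(1/66) = 16/5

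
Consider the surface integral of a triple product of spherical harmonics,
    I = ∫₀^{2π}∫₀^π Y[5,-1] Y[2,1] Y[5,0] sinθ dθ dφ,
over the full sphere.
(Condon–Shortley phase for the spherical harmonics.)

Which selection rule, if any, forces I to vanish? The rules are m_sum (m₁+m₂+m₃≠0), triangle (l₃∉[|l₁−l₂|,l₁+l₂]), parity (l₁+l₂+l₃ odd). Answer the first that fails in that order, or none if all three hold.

none

azimuthal sum: -1 + 1 + 0 = 0  ✓
3 ≤ 5 ≤ 7 (triangle on l)  ✓
L = 5 + 2 + 5 = 12 (even)  ✓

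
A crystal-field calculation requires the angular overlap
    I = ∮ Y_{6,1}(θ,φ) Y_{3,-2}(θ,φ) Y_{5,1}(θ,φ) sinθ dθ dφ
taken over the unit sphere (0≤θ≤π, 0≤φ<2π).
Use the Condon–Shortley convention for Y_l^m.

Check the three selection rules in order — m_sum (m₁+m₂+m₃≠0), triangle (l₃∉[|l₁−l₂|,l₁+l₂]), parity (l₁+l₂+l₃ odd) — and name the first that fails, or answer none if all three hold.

azimuthal sum: 1 − 2 + 1 = 0  ✓
3 ≤ 5 ≤ 9 (triangle on l)  ✓
L = 6 + 3 + 5 = 14 (even)  ✓

none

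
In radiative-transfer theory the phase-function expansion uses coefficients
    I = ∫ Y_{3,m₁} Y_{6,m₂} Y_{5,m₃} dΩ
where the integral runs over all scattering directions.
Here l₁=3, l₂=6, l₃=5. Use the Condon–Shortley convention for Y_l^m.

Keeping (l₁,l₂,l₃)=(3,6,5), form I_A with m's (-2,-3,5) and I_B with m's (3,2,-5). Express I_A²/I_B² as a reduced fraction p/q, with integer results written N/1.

l's match ⇒ only the (l;m) 3-j factors differ between A and B.
A: triangle coeff Δ(3,6,5) = 1/675675; Σ_t [3,3]: t=3:−1/483840 = -1/483840; (3j)²=6/1001 [(3 6 5; -2 -3 5)], sign=-1
B: triangle coeff Δ(3,6,5) = 1/675675; Σ_t [0,0]: t=0:+1/1935360 = 1/1935360; (3j)²=1/1001 [(3 6 5; 3 2 -5)], sign=+1
I_A²/I_B² = (6/1001)/(1/1001) = 6/1

6/1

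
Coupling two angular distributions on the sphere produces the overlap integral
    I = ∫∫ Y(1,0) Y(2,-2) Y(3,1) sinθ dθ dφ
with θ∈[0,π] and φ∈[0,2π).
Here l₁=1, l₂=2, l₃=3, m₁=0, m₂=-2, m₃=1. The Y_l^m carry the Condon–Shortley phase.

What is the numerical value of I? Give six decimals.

0.000000

m-sum = 0 − 2 + 1 = -1 ≠ 0 ⇒ I = 0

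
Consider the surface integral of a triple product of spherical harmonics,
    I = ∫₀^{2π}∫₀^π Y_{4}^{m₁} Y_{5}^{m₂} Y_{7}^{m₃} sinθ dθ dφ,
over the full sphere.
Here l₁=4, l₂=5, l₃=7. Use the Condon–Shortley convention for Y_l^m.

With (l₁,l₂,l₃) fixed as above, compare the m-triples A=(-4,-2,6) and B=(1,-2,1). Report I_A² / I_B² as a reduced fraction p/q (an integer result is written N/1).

l's match ⇒ only the (l;m) 3-j factors differ between A and B.
A: triangle coeff Δ(4,5,7) = 1/6126120; Σ_t [2,2]: t=2:+1/7257600 = 1/7257600; (3j)²=2/85 [(4 5 7; -4 -2 6)], sign=-1
B: triangle coeff Δ(4,5,7) = 1/6126120; Σ_t [0,2]: t=0:+1/51840 t=1:−1/69120 t=2:+1/1209600 = 41/7257600; (3j)²=1681/510510 [(4 5 7; 1 -2 1)], sign=+1
I_A²/I_B² = (2/85)/(1681/510510) = 12012/1681

12012/1681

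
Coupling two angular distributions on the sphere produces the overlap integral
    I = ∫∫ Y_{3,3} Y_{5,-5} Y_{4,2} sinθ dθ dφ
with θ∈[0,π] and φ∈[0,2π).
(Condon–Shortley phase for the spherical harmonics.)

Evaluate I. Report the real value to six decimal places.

0.138791

Checks pass: Σm=0; 12 even; l₃=4∈[2,8].
(2·3+1)(2·5+1)(2·4+1) = 693
Δ: 4! 2! 6! / 13! → 1/180180
sum: t=1:−1/576 t=2:+1/144 t=3:−1/576 = 1/288
3j²(3 5 4; 0 0 0) = Δ·Π!·Σ² = 20/1001  (sign +1)
sum: t=0:+1/34560 = 1/34560
3j²(3 5 4; 3 -5 2) = Δ·Π!·Σ² = 5/286  (sign +1)
combine: 4πI² = 693·20/1001·5/286 = 450/1859
take √, sign +1: I = 0.13879110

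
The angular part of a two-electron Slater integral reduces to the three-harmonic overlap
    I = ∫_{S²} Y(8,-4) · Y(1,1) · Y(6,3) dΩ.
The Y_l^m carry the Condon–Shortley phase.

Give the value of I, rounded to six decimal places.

0.000000

triangle: need 7≤l₃≤9, have 6; I=0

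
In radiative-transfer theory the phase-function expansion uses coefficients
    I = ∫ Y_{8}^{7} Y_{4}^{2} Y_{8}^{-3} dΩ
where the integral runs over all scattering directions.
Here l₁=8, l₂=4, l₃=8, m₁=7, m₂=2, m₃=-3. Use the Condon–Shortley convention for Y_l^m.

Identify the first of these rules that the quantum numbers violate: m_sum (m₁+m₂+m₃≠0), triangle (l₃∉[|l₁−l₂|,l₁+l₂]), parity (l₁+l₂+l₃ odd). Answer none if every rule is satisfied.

m₁+m₂+m₃ = 7 + 2 − 3 = 6  ✗
triangle: |8−4|=4 ≤ l₃=8 ≤ 8+4=12
parity: l₁+l₂+l₃ = 20 is even

m_sum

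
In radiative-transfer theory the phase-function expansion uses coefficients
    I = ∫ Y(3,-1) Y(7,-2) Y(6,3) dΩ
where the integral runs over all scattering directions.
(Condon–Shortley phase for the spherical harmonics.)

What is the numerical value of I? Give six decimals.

Checks pass: Σm=0; 16 even; l₃=6∈[4,10].
(2·3+1)(2·7+1)(2·6+1) = 1365
Δ: 4! 2! 10! / 17! → 1/2042040
sum: t=1:−1/207360 t=2:+1/57600 t=3:−1/207360 = 1/129600
3j²(3 7 6; 0 0 0) = Δ·Π!·Σ² = 168/12155  (sign +1)
sum: t=2:+1/241920 t=3:−1/483840 t=4:+1/17418240 = 37/17418240
3j²(3 7 6; -1 -2 3) = Δ·Π!·Σ² = 1369/136136  (sign -1)
combine: 4πI² = 1365·168/12155·1369/136136 = 86247/454597
take √, sign -1: I = -0.12287224

-0.122872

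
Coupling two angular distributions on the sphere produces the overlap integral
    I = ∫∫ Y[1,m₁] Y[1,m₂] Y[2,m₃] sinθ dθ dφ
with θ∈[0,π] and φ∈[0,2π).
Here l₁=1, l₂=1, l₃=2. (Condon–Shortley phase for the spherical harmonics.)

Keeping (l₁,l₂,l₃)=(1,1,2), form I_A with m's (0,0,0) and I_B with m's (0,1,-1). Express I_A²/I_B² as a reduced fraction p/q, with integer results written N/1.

Same 1,1,2: normalisation and zero-m 3j drop out of the ratio.
A: Δ: 0! 2! 2! / 5! → 1/30; sum: t=0:+1/1 = 1/1; 3j²(1 1 2; 0 0 0) = Δ·Π!·Σ² = 2/15  (sign +1)
B: Δ: 0! 2! 2! / 5! → 1/30; sum: t=0:+1/2 = 1/2; 3j²(1 1 2; 0 1 -1) = Δ·Π!·Σ² = 1/10  (sign -1)
I_A²/I_B² = (2/15)/(1/10) = 4/3

4/3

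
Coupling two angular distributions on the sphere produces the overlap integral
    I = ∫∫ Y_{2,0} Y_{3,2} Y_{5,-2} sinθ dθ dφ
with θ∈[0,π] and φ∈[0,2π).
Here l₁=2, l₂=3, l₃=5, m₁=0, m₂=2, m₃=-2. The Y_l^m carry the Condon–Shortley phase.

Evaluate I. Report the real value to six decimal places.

Checks pass: Σm=0; 10 even; l₃=5∈[1,5].
(2·2+1)(2·3+1)(2·5+1) = 385
Δ: 0! 4! 6! / 11! → 1/2310
sum: t=0:+1/144 = 1/144
3j²(2 3 5; 0 0 0) = Δ·Π!·Σ² = 10/231  (sign -1)
sum: t=0:+1/480 = 1/480
3j²(2 3 5; 0 2 -2) = Δ·Π!·Σ² = 3/110  (sign -1)
combine: 4πI² = 385·10/231·3/110 = 5/11
take √, sign +1: I = 0.19018827

0.190188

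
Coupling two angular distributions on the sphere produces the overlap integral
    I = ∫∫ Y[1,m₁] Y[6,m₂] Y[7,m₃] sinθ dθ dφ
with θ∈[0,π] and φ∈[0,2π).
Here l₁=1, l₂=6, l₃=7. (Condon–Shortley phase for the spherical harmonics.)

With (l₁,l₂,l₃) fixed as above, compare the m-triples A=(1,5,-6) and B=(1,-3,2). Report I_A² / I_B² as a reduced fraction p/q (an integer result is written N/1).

39/5

l's match ⇒ only the (l;m) 3-j factors differ between A and B.
A: triangle coeff Δ(1,6,7) = 1/1365; Σ_t [0,0]: t=0:+1/79833600 = 1/79833600; (3j)²=2/35 [(1 6 7; 1 5 -6)], sign=-1
B: triangle coeff Δ(1,6,7) = 1/1365; Σ_t [0,0]: t=0:+1/4354560 = 1/4354560; (3j)²=2/273 [(1 6 7; 1 -3 2)], sign=-1
I_A²/I_B² = (2/35)/(2/273) = 39/5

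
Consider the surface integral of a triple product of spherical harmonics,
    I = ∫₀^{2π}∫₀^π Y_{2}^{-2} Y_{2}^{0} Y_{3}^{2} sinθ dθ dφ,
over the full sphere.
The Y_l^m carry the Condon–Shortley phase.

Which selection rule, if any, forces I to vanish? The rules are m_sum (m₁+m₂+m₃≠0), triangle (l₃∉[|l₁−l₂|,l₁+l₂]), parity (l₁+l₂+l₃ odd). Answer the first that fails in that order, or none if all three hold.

m₁+m₂+m₃ = -2 + 0 + 2 = 0  ✓
triangle: |2−2|=0 ≤ l₃=3 ≤ 2+2=4  ✓
parity: l₁+l₂+l₃ = 7 is odd  ✗

parity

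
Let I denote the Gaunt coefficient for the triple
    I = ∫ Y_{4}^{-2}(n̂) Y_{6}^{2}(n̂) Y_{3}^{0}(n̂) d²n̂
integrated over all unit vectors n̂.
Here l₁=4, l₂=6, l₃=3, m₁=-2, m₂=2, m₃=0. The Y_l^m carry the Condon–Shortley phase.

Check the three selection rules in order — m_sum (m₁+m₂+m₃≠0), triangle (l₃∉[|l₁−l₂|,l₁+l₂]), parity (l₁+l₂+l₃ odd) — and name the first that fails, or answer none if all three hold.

azimuthal sum: -2 + 2 + 0 = 0  ✓
2 ≤ 3 ≤ 10 (triangle on l)  ✓
L = 4 + 6 + 3 = 13 (odd)  ✗

parity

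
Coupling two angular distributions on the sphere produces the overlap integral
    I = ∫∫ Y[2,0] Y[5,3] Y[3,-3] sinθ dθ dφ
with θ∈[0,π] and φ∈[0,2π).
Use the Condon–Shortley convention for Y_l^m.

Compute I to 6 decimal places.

-0.126792

Rules hold: Σm=0, L=10 even, 3≤3≤7.
N = 5·11·7 = 385
Δ = 4!·0!·6!/11! = 1/2310
Racah Σ t=2..2: t=2:+1/144 = 1/144
⇒ 3j(2 5 3; 0 0 0)² = 10/231, sgn -1
Racah Σ t=2..2: t=2:+1/2880 = 1/2880
⇒ 3j(2 5 3; 0 3 -3)² = 2/165, sgn +1
4πI² = N·(3j₀)²·(3jₘ)² = 20/99
I = -1·√(0.20202/4π) = -0.12679218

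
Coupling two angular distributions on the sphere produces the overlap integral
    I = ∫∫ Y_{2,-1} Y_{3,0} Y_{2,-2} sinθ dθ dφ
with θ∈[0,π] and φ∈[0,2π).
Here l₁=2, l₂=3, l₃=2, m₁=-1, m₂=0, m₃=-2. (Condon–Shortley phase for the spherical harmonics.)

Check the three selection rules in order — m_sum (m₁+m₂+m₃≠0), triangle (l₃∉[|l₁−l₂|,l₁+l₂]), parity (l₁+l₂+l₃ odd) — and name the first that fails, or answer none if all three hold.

azimuthal sum: -1 + 0 − 2 = -3  ✗
1 ≤ 2 ≤ 5 (triangle on l)
L = 2 + 3 + 2 = 7 (odd)

m_sum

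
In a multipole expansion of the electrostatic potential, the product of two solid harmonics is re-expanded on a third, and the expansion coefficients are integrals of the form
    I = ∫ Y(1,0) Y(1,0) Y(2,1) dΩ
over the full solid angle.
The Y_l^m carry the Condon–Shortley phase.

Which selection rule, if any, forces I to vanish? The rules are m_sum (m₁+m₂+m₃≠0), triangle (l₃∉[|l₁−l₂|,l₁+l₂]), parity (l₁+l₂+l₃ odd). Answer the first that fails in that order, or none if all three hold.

m_sum

azimuthal sum: 0 + 0 + 1 = 1  ✗
0 ≤ 2 ≤ 2 (triangle on l)
L = 1 + 1 + 2 = 4 (even)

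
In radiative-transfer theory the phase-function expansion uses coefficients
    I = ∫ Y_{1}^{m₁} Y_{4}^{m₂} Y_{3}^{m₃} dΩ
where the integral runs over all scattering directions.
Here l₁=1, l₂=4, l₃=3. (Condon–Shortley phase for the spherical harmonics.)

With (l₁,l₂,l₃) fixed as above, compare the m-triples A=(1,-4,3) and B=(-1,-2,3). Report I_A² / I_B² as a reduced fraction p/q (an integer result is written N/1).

Same 1,4,3: normalisation and zero-m 3j drop out of the ratio.
A: Δ: 2! 0! 6! / 9! → 1/252; sum: t=0:+1/1440 = 1/1440; 3j²(1 4 3; 1 -4 3) = Δ·Π!·Σ² = 1/9  (sign +1)
B: Δ: 2! 0! 6! / 9! → 1/252; sum: t=2:+1/1440 = 1/1440; 3j²(1 4 3; -1 -2 3) = Δ·Π!·Σ² = 1/252  (sign +1)
I_A²/I_B² = (1/9)/(1/252) = 28/1

28/1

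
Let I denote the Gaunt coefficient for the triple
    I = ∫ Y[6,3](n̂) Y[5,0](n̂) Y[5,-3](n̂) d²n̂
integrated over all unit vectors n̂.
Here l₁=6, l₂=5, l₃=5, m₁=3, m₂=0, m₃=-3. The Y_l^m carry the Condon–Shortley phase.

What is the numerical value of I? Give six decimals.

Rules hold: Σm=0, L=16 even, 1≤5≤11.
N = 13·11·11 = 1573
Δ = 6!·6!·4!/17! = 1/28588560
Racah Σ t=1..5: t=1:−1/345600 t=2:+1/13824 t=3:−1/5184 t=4:+1/13824 t=5:−1/345600 = -7/129600
⇒ 3j(6 5 5; 0 0 0)² = 80/7293, sgn +1
Racah Σ t=1..3: t=1:−1/138240 t=2:+1/34560 t=3:−1/103680 = 1/82944
⇒ 3j(6 5 5; 3 0 -3)² = 125/9724, sgn +1
4πI² = N·(3j₀)²·(3jₘ)² = 2500/11271
I = +1·√(0.221808/4π) = 0.13285682

0.132857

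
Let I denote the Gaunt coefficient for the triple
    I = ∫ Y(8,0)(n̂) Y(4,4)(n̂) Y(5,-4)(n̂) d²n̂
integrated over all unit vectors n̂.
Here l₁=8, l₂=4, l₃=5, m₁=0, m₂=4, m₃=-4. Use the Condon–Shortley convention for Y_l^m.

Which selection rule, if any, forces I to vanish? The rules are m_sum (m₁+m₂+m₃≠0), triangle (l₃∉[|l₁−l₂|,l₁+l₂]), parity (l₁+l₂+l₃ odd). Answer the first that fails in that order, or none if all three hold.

parity

Σmᵢ = 0  ✓
l₃∈[|l₁−l₂|,l₁+l₂]=[4,12], have l₃=5  ✓
Σlᵢ = 17 ⇒ odd  ✗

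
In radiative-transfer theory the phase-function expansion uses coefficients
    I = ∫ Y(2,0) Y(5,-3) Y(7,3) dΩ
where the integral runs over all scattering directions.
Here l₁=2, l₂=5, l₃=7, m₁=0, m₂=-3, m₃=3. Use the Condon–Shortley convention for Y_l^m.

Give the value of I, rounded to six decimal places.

-0.186208

m-sum 0 ✓  L=14 even ✓  3≤7≤7 ✓
Π(2lᵢ+1) = 5×11×15 = 825
triangle coeff Δ(2,5,7) = 1/15015
Σ_t [0,0]: t=0:+1/57600 = 1/57600
(3j)²=21/715 [(2 5 7; 0 0 0)], sign=-1
Σ_t [0,0]: t=0:+1/322560 = 1/322560
(3j)²=18/1001 [(2 5 7; 0 -3 3)], sign=+1
⇒ 4πI² = 810/1859
I = (-1)√(810/1859/(4π)) = -0.18620781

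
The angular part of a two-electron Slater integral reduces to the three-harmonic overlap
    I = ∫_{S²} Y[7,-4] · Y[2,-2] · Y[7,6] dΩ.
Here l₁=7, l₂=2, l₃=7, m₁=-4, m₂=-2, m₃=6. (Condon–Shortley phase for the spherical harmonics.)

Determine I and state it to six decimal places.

m-sum 0 ✓  L=16 even ✓  5≤7≤9 ✓
Π(2lᵢ+1) = 15×5×15 = 1125
triangle coeff Δ(7,2,7) = 1/185640
Σ_t [0,2]: t=0:+1/2419200 t=1:−1/518400 t=2:+1/2419200 = -1/907200
(3j)²=56/3315 [(7 2 7; 0 0 0)], sign=+1
Σ_t [0,0]: t=0:+1/159667200 = 1/159667200
(3j)²=9/1190 [(7 2 7; -4 -2 6)], sign=-1
⇒ 4πI² = 540/3757
I = (-1)√(540/3757/(4π)) = -0.10694768

-0.106948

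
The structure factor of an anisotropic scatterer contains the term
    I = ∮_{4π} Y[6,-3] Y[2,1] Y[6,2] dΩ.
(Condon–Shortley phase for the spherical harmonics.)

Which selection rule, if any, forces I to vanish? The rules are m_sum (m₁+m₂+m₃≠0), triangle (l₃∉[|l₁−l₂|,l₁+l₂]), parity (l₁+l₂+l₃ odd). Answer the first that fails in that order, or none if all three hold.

m₁+m₂+m₃ = -3 + 1 + 2 = 0  ✓
triangle: |6−2|=4 ≤ l₃=6 ≤ 6+2=8  ✓
parity: l₁+l₂+l₃ = 14 is even  ✓

none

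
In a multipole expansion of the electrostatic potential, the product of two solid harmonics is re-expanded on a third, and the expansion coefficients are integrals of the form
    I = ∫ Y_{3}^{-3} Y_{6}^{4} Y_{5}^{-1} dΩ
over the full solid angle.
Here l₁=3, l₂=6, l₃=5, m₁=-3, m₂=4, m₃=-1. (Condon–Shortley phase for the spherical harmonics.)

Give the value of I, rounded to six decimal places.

-0.190675

m-sum 0 ✓  L=14 even ✓  3≤5≤9 ✓
Π(2lᵢ+1) = 7×13×11 = 1001
triangle coeff Δ(3,6,5) = 1/675675
Σ_t [1,3]: t=1:−1/8640 t=2:+1/2304 t=3:−1/8640 = 7/34560
(3j)²=7/429 [(3 6 5; 0 0 0)], sign=-1
Σ_t [4,4]: t=4:+1/69120 = 1/69120
(3j)²=4/143 [(3 6 5; -3 4 -1)], sign=+1
⇒ 4πI² = 196/429
I = (-1)√(196/429/(4π)) = -0.19067531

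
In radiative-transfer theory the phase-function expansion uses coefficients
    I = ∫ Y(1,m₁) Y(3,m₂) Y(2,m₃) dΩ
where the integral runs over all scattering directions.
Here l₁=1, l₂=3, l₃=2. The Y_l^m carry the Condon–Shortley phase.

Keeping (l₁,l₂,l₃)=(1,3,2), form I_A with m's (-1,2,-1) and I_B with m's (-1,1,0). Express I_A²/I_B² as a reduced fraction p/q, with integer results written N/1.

5/3

Same 1,3,2: normalisation and zero-m 3j drop out of the ratio.
A: Δ: 2! 0! 4! / 7! → 1/105; sum: t=2:+1/12 = 1/12; 3j²(1 3 2; -1 2 -1) = Δ·Π!·Σ² = 2/21  (sign -1)
B: Δ: 2! 0! 4! / 7! → 1/105; sum: t=2:+1/8 = 1/8; 3j²(1 3 2; -1 1 0) = Δ·Π!·Σ² = 2/35  (sign +1)
I_A²/I_B² = (2/21)/(2/35) = 5/3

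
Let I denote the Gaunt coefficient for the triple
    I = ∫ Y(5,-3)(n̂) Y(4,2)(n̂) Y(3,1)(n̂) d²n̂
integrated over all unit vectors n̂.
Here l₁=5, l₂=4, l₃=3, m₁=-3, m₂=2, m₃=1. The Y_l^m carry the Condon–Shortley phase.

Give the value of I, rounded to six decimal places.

-0.144236

Checks pass: Σm=0; 12 even; l₃=3∈[1,9].
(2·5+1)(2·4+1)(2·3+1) = 693
Δ: 6! 4! 2! / 13! → 1/180180
sum: t=2:+1/576 t=3:−1/144 t=4:+1/576 = -1/288
3j²(5 4 3; 0 0 0) = Δ·Π!·Σ² = 20/1001  (sign +1)
sum: t=4:+1/2304 t=5:−1/720 t=6:+1/5760 = -1/1280
3j²(5 4 3; -3 2 1) = Δ·Π!·Σ² = 27/1430  (sign -1)
combine: 4πI² = 693·20/1001·27/1430 = 486/1859
take √, sign -1: I = -0.14423595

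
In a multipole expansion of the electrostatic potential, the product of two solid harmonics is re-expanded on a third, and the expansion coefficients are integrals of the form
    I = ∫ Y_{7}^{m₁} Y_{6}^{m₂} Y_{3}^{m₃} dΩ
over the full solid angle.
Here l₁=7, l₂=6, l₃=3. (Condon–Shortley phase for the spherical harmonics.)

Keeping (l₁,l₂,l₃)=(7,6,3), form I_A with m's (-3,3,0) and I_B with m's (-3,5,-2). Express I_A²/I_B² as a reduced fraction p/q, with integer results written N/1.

Shared (l₁,l₂,l₃)=(7,6,3): N and (l;000)² cancel in I_A²/I_B².
A: Δ = 10!·4!·2!/17! = 1/2042040; Racah Σ t=7..9: t=7:−1/362880 t=8:+1/322560 t=9:−1/4354560 = 1/8709120; ⇒ 3j(7 6 3; -3 3 0)² = 3/68068, sgn -1
B: Δ = 10!·4!·2!/17! = 1/2042040; Racah Σ t=9..10: t=9:−1/4354560 t=10:+1/87091200 = -19/87091200; ⇒ 3j(7 6 3; -3 5 -2)² = 361/37128, sgn +1
I_A²/I_B² = (3/68068)/(361/37128) = 18/3971

18/3971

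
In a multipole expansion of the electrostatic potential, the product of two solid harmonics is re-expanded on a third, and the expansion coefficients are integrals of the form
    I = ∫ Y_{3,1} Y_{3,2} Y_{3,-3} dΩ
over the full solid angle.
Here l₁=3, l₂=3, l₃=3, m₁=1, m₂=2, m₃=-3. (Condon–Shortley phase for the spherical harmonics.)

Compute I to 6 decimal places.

0.000000

l₁+l₂+l₃=9 is odd: 3j(l;000)=0 ⇒ I=0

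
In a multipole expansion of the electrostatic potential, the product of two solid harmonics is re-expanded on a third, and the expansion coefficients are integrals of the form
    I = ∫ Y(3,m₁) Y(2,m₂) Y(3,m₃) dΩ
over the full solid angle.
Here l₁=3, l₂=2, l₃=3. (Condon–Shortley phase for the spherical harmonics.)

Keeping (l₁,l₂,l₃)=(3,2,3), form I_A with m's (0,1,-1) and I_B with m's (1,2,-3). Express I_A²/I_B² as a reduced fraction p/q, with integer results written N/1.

Shared (l₁,l₂,l₃)=(3,2,3): N and (l;000)² cancel in I_A²/I_B².
A: Δ = 2!·4!·2!/9! = 1/3780; Racah Σ t=1..2: t=1:−1/8 t=2:+1/12 = -1/24; ⇒ 3j(3 2 3; 0 1 -1)² = 1/210, sgn -1
B: Δ = 2!·4!·2!/9! = 1/3780; Racah Σ t=2..2: t=2:+1/96 = 1/96; ⇒ 3j(3 2 3; 1 2 -3)² = 1/42, sgn +1
I_A²/I_B² = (1/210)/(1/42) = 1/5

1/5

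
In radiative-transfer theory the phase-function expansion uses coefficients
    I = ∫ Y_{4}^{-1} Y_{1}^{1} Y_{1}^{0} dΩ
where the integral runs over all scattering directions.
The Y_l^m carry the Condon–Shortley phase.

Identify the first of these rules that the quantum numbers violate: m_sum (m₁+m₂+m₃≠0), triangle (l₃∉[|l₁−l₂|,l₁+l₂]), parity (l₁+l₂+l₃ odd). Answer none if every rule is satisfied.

azimuthal sum: -1 + 1 + 0 = 0  ✓
3 ≤ 1 ≤ 5 (triangle on l)  ✗
L = 4 + 1 + 1 = 6 (even)

triangle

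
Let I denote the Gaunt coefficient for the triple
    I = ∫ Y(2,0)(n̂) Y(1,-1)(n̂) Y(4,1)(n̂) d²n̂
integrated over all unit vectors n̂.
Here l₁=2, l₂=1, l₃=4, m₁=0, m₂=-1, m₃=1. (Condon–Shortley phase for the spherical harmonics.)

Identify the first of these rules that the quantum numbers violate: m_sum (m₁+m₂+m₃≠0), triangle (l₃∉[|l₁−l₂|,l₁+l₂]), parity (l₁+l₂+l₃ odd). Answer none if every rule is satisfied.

azimuthal sum: 0 − 1 + 1 = 0  ✓
1 ≤ 4 ≤ 3 (triangle on l)  ✗
L = 2 + 1 + 4 = 7 (odd)

triangle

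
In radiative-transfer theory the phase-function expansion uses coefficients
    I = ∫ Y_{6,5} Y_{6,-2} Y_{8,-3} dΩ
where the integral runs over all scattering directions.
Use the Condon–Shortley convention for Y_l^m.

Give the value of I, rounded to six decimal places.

-0.134735

Checks pass: Σm=0; 20 even; l₃=8∈[0,12].
(2·6+1)(2·6+1)(2·8+1) = 2873
Δ: 4! 8! 8! / 21! → 1/1309458150
sum: t=0:+1/49766400 t=1:−1/3110400 t=2:+1/1327104 t=3:−1/3110400 t=4:+1/49766400 = 1/6635520
3j²(6 6 8; 0 0 0) = Δ·Π!·Σ² = 350/46189  (sign +1)
sum: t=0:+1/69672960 t=1:−1/174182400 = 1/116121600
3j²(6 6 8; 5 -2 -3) = Δ·Π!·Σ² = 44/4199  (sign -1)
combine: 4πI² = 2873·350/46189·44/4199 = 1400/6137
take √, sign -1: I = -0.13473519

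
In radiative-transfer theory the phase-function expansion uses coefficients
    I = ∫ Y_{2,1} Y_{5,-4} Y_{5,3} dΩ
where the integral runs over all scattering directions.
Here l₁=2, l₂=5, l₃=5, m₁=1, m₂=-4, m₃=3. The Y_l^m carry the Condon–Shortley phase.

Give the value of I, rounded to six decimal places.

0.196098

Rules hold: Σm=0, L=12 even, 3≤5≤7.
N = 5·11·11 = 605
Δ = 2!·2!·8!/13! = 1/38610
Racah Σ t=0..2: t=0:+1/2880 t=1:−1/576 t=2:+1/2880 = -1/960
⇒ 3j(2 5 5; 0 0 0)² = 10/429, sgn +1
Racah Σ t=0..1: t=0:+1/10080 t=1:−1/80640 = 1/11520
⇒ 3j(2 5 5; 1 -4 3)² = 49/1430, sgn +1
4πI² = N·(3j₀)²·(3jₘ)² = 245/507
I = +1·√(0.483235/4π) = 0.19609844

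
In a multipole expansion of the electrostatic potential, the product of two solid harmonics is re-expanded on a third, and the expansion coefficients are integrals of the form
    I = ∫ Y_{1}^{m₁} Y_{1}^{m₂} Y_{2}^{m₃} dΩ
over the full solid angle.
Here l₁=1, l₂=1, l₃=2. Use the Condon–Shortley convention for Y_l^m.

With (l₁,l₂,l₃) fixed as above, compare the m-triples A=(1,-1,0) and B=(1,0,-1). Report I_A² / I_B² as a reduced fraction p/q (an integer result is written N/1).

1/3

Shared (l₁,l₂,l₃)=(1,1,2): N and (l;000)² cancel in I_A²/I_B².
A: Δ = 0!·2!·2!/5! = 1/30; Racah Σ t=0..0: t=0:+1/4 = 1/4; ⇒ 3j(1 1 2; 1 -1 0)² = 1/30, sgn +1
B: Δ = 0!·2!·2!/5! = 1/30; Racah Σ t=0..0: t=0:+1/2 = 1/2; ⇒ 3j(1 1 2; 1 0 -1)² = 1/10, sgn -1
I_A²/I_B² = (1/30)/(1/10) = 1/3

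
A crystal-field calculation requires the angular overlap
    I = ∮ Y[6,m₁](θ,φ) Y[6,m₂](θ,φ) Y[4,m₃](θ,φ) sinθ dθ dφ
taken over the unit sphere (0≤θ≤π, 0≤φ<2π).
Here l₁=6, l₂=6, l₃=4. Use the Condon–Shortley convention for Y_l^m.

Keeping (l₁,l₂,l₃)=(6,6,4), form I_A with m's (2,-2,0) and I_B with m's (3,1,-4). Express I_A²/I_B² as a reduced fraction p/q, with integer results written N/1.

l's match ⇒ only the (l;m) 3-j factors differ between A and B.
A: triangle coeff Δ(6,6,4) = 1/15315300; Σ_t [0,4]: t=0:+1/23224320 t=1:−1/181440 t=2:+1/23040 t=3:−1/25920 t=4:+1/331776 = 11/4644864; (3j)²=11/55692 [(6 6 4; 2 -2 0)], sign=+1
B: triangle coeff Δ(6,6,4) = 1/15315300; Σ_t [3,3]: t=3:−1/414720 = -1/414720; (3j)²=49/2431 [(6 6 4; 3 1 -4)], sign=-1
I_A²/I_B² = (11/55692)/(49/2431) = 121/12348

121/12348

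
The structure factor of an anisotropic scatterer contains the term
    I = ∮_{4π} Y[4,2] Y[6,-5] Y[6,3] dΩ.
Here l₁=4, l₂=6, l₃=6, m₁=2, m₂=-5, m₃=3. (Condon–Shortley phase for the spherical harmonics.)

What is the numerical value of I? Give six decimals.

Checks pass: Σm=0; 16 even; l₃=6∈[2,10].
(2·4+1)(2·6+1)(2·6+1) = 1521
Δ: 4! 4! 8! / 17! → 1/15315300
sum: t=0:+1/829440 t=1:−1/25920 t=2:+1/9216 t=3:−1/25920 t=4:+1/829440 = 7/207360
3j²(4 6 6; 0 0 0) = Δ·Π!·Σ² = 28/2431  (sign +1)
sum: t=0:+1/483840 t=1:−1/1451520 = 1/725760
3j²(4 6 6; 2 -5 3) = Δ·Π!·Σ² = 24/1547  (sign -1)
combine: 4πI² = 1521·28/2431·24/1547 = 864/3179
take √, sign -1: I = -0.14706410

-0.147064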